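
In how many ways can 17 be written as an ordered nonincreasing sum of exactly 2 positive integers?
p(17, 2 parts) = 8

Partitions of n into exactly k parts are in bijection with partitions of n − k into at most k parts (subtract 1 from each part). So p(17, exactly 2) = p(15, parts ≤ 2). Computing via the recurrence p(m, j) = p(m, j−1) + p(m−j, j) gives 8.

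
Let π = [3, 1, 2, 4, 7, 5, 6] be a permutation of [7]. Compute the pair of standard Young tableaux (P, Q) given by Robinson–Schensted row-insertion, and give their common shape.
P = [1, 2, 4, 5, 6] / [3, 7];  Q = [1, 3, 4, 5, 7] / [2, 6];  common shape = (5, 2)

Row-insert the values π_1, π_2, … into P one at a time, bumping the leftmost entry strictly greater than the inserted value down to the next row. The recording tableau Q records, in position (i, j), the step at which that cell was added to P.
  Insert 3 (step 1): P = [3];  Q = [1]
  Insert 1 (step 2): P = [1] / [3];  Q = [1] / [2]
  Insert 2 (step 3): P = [1, 2] / [3];  Q = [1, 3] / [2]
  Insert 4 (step 4): P = [1, 2, 4] / [3];  Q = [1, 3, 4] / [2]
  Insert 7 (step 5): P = [1, 2, 4, 7] / [3];  Q = [1, 3, 4, 5] / [2]
  Insert 5 (step 6): P = [1, 2, 4, 5] / [3, 7];  Q = [1, 3, 4, 5] / [2, 6]
  Insert 6 (step 7): P = [1, 2, 4, 5, 6] / [3, 7];  Q = [1, 3, 4, 5, 7] / [2, 6]
Final shape: (5, 2).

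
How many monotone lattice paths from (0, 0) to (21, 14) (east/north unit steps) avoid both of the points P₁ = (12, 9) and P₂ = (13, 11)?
Number of paths = 1465143130

Inclusion–exclusion. Total paths: C(35, 21) = 2319959400. Through P₁: C(21, 12)·C(14, 9) = 588447860. Through P₂: C(24, 13)·C(11, 8) = 411863760. Since P₁ is strictly southwest of P₂, a monotone path through both must visit P₁ then P₂; paths through both = C(21, 12)·C(3, 1)·C(11, 8) = 145495350. Avoid both = 2319959400 − 588447860 − 411863760 + 145495350 = 1465143130.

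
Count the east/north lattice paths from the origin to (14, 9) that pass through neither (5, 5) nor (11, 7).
Number of paths = 389330

Inclusion–exclusion. Total paths: C(23, 14) = 817190. Through P₁: C(10, 5)·C(13, 9) = 180180. Through P₂: C(18, 11)·C(5, 3) = 318240. Since P₁ is strictly southwest of P₂, a monotone path through both must visit P₁ then P₂; paths through both = C(10, 5)·C(8, 6)·C(5, 3) = 70560. Avoid both = 817190 − 180180 − 318240 + 70560 = 389330.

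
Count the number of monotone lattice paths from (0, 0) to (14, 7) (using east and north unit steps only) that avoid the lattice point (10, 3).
Number of paths = 96260

Total paths from (0, 0) to (14, 7): C(21, 14) = 116280. Paths through (10, 3): (paths (0, 0) → (10, 3)) × (paths (10, 3) → (14, 7)) = C(13, 10) · C(8, 4) = 286 · 70 = 20020. Avoidance count = 116280 − 20020 = 96260.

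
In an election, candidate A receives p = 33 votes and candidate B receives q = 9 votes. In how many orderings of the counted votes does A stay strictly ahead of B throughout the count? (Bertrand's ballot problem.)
Strict-lead orderings = 254795320

Total orderings of the 42 votes with 33 for A: C(42, 33) = 445891810. By the Bertrand ballot formula (Cycle Lemma / reflection principle), the number of orderings in which A is strictly ahead of B throughout is (p − q)/(p + q) · C(p + q, p) = (33 − 9)/(33 + 9) · 445891810 = 254795320.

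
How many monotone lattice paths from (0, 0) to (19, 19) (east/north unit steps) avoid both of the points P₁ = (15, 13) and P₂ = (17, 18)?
Number of paths = 16228563330

Inclusion–exclusion. Total paths: C(38, 19) = 35345263800. Through P₁: C(28, 15)·C(10, 4) = 7862853600. Through P₂: C(35, 17)·C(3, 2) = 13612702950. Since P₁ is strictly southwest of P₂, a monotone path through both must visit P₁ then P₂; paths through both = C(28, 15)·C(7, 2)·C(3, 2) = 2358856080. Avoid both = 35345263800 − 7862853600 − 13612702950 + 2358856080 = 16228563330.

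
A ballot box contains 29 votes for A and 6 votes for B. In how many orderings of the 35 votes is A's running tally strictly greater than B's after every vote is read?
Strict-lead orderings = 1066648

Total orderings of the 35 votes with 29 for A: C(35, 29) = 1623160. By the Bertrand ballot formula (Cycle Lemma / reflection principle), the number of orderings in which A is strictly ahead of B throughout is (p − q)/(p + q) · C(p + q, p) = (29 − 6)/(29 + 6) · 1623160 = 1066648.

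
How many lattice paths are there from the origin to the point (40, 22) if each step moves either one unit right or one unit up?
Number of paths = 34315056105966195

A monotone lattice path from (0, 0) to (40, 22) consists of 40 east steps and 22 north steps in some order, so it is determined by which 40 of the 62 steps are east. The count is C(62, 40) = 34315056105966195.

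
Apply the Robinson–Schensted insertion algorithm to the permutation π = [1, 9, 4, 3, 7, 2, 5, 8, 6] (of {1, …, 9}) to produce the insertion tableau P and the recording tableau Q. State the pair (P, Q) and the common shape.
P = [1, 2, 5, 6] / [3, 7, 8] / [4] / [9];  Q = [1, 2, 5, 8] / [3, 7, 9] / [4] / [6];  common shape = (4, 3, 1, 1)

Row-insert the values π_1, π_2, … into P one at a time, bumping the leftmost entry strictly greater than the inserted value down to the next row. The recording tableau Q records, in position (i, j), the step at which that cell was added to P.
  Insert 1 (step 1): P = [1];  Q = [1]
  Insert 9 (step 2): P = [1, 9];  Q = [1, 2]
  Insert 4 (step 3): P = [1, 4] / [9];  Q = [1, 2] / [3]
  Insert 3 (step 4): P = [1, 3] / [4] / [9];  Q = [1, 2] / [3] / [4]
  Insert 7 (step 5): P = [1, 3, 7] / [4] / [9];  Q = [1, 2, 5] / [3] / [4]
  Insert 2 (step 6): P = [1, 2, 7] / [3] / [4] / [9];  Q = [1, 2, 5] / [3] / [4] / [6]
  Insert 5 (step 7): P = [1, 2, 5] / [3, 7] / [4] / [9];  Q = [1, 2, 5] / [3, 7] / [4] / [6]
  Insert 8 (step 8): P = [1, 2, 5, 8] / [3, 7] / [4] / [9];  Q = [1, 2, 5, 8] / [3, 7] / [4] / [6]
  Insert 6 (step 9): P = [1, 2, 5, 6] / [3, 7, 8] / [4] / [9];  Q = [1, 2, 5, 8] / [3, 7, 9] / [4] / [6]
Final shape: (4, 3, 1, 1).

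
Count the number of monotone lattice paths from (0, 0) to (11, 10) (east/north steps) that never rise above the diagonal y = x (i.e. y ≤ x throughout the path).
Number of paths = 58786

By the reflection principle (André's argument), the number of monotone paths to (11, 10) with n ≤ m that never go above y = x is C(21, 11) − C(21, 12) = 352716 − 293930 = 58786.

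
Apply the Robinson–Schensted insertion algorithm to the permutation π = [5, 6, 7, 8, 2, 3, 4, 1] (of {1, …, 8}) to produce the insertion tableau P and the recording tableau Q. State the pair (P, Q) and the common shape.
P = [1, 3, 4, 8] / [2, 6, 7] / [5];  Q = [1, 2, 3, 4] / [5, 6, 7] / [8];  common shape = (4, 3, 1)

Row-insert the values π_1, π_2, … into P one at a time, bumping the leftmost entry strictly greater than the inserted value down to the next row. The recording tableau Q records, in position (i, j), the step at which that cell was added to P.
  Insert 5 (step 1): P = [5];  Q = [1]
  Insert 6 (step 2): P = [5, 6];  Q = [1, 2]
  Insert 7 (step 3): P = [5, 6, 7];  Q = [1, 2, 3]
  Insert 8 (step 4): P = [5, 6, 7, 8];  Q = [1, 2, 3, 4]
  Insert 2 (step 5): P = [2, 6, 7, 8] / [5];  Q = [1, 2, 3, 4] / [5]
  Insert 3 (step 6): P = [2, 3, 7, 8] / [5, 6];  Q = [1, 2, 3, 4] / [5, 6]
  Insert 4 (step 7): P = [2, 3, 4, 8] / [5, 6, 7];  Q = [1, 2, 3, 4] / [5, 6, 7]
  Insert 1 (step 8): P = [1, 3, 4, 8] / [2, 6, 7] / [5];  Q = [1, 2, 3, 4] / [5, 6, 7] / [8]
Final shape: (4, 3, 1).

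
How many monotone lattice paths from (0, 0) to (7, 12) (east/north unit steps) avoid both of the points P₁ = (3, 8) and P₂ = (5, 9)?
Number of paths = 23768

Inclusion–exclusion. Total paths: C(19, 7) = 50388. Through P₁: C(11, 3)·C(8, 4) = 11550. Through P₂: C(14, 5)·C(5, 2) = 20020. Since P₁ is strictly southwest of P₂, a monotone path through both must visit P₁ then P₂; paths through both = C(11, 3)·C(3, 2)·C(5, 2) = 4950. Avoid both = 50388 − 11550 − 20020 + 4950 = 23768.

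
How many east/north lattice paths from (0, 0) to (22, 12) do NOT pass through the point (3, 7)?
Number of paths = 543253560

Total paths from (0, 0) to (22, 12): C(34, 22) = 548354040. Paths through (3, 7): (paths (0, 0) → (3, 7)) × (paths (3, 7) → (22, 12)) = C(10, 3) · C(24, 19) = 120 · 42504 = 5100480. Avoidance count = 548354040 − 5100480 = 543253560.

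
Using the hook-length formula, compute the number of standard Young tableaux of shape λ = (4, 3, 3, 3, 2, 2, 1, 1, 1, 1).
# SYT of shape (4, 3, 3, 3, 2, 2, 1, 1, 1, 1) = 68372640

Hook-length formula: f^λ = n! / Π hook(c), product over all cells c of the Young diagram. For λ = (4, 3, 3, 3, 2, 2, 1, 1, 1, 1), n = 21 boxes. Hook lengths by row (left-to-right, top-to-bottom): [13, 8, 5, 1]; [11, 6, 3]; [10, 5, 2]; [9, 4, 1]; [7, 2]; [6, 1]; [4]; [3]; [2]; [1]. Product of hooks = 747242496000. So f^λ = 21! / 747242496000 = 51090942171709440000 / 747242496000 = 68372640.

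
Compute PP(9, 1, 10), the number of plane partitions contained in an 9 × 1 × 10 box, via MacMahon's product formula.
PP(9, 1, 10) = 92378

Evaluate the triple product over i = 1..9, j = 1..1, k = 1..10. The factors are (2/1) · (3/2) · (4/3) · (5/4) · (6/5) · (7/6) · (8/7) · (9/8) · … (90 factors total). The numerators and denominators telescope so the product is an integer; carrying out the multiplication exactly gives PP(9, 1, 10) = 92378.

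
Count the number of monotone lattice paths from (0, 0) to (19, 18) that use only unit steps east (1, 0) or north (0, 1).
Number of paths = 17672631900

A monotone lattice path from (0, 0) to (19, 18) consists of 19 east steps and 18 north steps in some order, so it is determined by which 19 of the 37 steps are east. The count is C(37, 19) = 17672631900.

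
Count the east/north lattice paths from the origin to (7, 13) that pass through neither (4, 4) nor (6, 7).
Number of paths = 55008

Inclusion–exclusion. Total paths: C(20, 7) = 77520. Through P₁: C(8, 4)·C(12, 3) = 15400. Through P₂: C(13, 6)·C(7, 1) = 12012. Since P₁ is strictly southwest of P₂, a monotone path through both must visit P₁ then P₂; paths through both = C(8, 4)·C(5, 2)·C(7, 1) = 4900. Avoid both = 77520 − 15400 − 12012 + 4900 = 55008.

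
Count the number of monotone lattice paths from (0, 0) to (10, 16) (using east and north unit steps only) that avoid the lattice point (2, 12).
Number of paths = 5266690

Total paths from (0, 0) to (10, 16): C(26, 10) = 5311735. Paths through (2, 12): (paths (0, 0) → (2, 12)) × (paths (2, 12) → (10, 16)) = C(14, 2) · C(12, 8) = 91 · 495 = 45045. Avoidance count = 5311735 − 45045 = 5266690.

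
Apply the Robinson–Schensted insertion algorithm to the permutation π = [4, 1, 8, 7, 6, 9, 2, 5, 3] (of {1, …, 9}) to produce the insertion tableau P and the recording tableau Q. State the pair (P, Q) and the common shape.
P = [1, 2, 3] / [4, 5, 9] / [6] / [7] / [8];  Q = [1, 3, 6] / [2, 4, 8] / [5] / [7] / [9];  common shape = (3, 3, 1, 1, 1)

Row-insert the values π_1, π_2, … into P one at a time, bumping the leftmost entry strictly greater than the inserted value down to the next row. The recording tableau Q records, in position (i, j), the step at which that cell was added to P.
  Insert 4 (step 1): P = [4];  Q = [1]
  Insert 1 (step 2): P = [1] / [4];  Q = [1] / [2]
  Insert 8 (step 3): P = [1, 8] / [4];  Q = [1, 3] / [2]
  Insert 7 (step 4): P = [1, 7] / [4, 8];  Q = [1, 3] / [2, 4]
  Insert 6 (step 5): P = [1, 6] / [4, 7] / [8];  Q = [1, 3] / [2, 4] / [5]
  Insert 9 (step 6): P = [1, 6, 9] / [4, 7] / [8];  Q = [1, 3, 6] / [2, 4] / [5]
  Insert 2 (step 7): P = [1, 2, 9] / [4, 6] / [7] / [8];  Q = [1, 3, 6] / [2, 4] / [5] / [7]
  Insert 5 (step 8): P = [1, 2, 5] / [4, 6, 9] / [7] / [8];  Q = [1, 3, 6] / [2, 4, 8] / [5] / [7]
  Insert 3 (step 9): P = [1, 2, 3] / [4, 5, 9] / [6] / [7] / [8];  Q = [1, 3, 6] / [2, 4, 8] / [5] / [7] / [9]
Final shape: (3, 3, 1, 1, 1).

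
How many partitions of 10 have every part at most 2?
p(10, parts ≤ 2) = 6

Partitions of 10 with all parts ≤ 2: 2+2+2+2+2, 2+2+2+2+1+1, 2+2+2+1+1+1+1, 2+2+1+1+1+1+1+1, 2+1+1+1+1+1+1+1+1, 1+1+1+1+1+1+1+1+1+1. Count = 6.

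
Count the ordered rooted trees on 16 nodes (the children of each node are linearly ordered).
C_15 = 9694845

These ordered rooted trees are counted by the Catalan number C_n = (1/(n + 1)) · C(2n, n). For n = 15: C_15 = (1/16) · C(30, 15) = 155117520/16 = 9694845.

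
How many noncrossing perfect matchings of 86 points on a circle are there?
C_43 = 150853479205085351660700

These noncrossing handshakes are counted by the Catalan number C_n = (1/(n + 1)) · C(2n, n). For n = 43: C_43 = (1/44) · C(86, 43) = 6637553085023755473070800/44 = 150853479205085351660700.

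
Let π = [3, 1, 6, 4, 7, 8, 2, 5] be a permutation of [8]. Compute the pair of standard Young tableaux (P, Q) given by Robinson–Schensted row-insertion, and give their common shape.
P = [1, 2, 5, 8] / [3, 4, 7] / [6];  Q = [1, 3, 5, 6] / [2, 4, 8] / [7];  common shape = (4, 3, 1)

Row-insert the values π_1, π_2, … into P one at a time, bumping the leftmost entry strictly greater than the inserted value down to the next row. The recording tableau Q records, in position (i, j), the step at which that cell was added to P.
  Insert 3 (step 1): P = [3];  Q = [1]
  Insert 1 (step 2): P = [1] / [3];  Q = [1] / [2]
  Insert 6 (step 3): P = [1, 6] / [3];  Q = [1, 3] / [2]
  Insert 4 (step 4): P = [1, 4] / [3, 6];  Q = [1, 3] / [2, 4]
  Insert 7 (step 5): P = [1, 4, 7] / [3, 6];  Q = [1, 3, 5] / [2, 4]
  Insert 8 (step 6): P = [1, 4, 7, 8] / [3, 6];  Q = [1, 3, 5, 6] / [2, 4]
  Insert 2 (step 7): P = [1, 2, 7, 8] / [3, 4] / [6];  Q = [1, 3, 5, 6] / [2, 4] / [7]
  Insert 5 (step 8): P = [1, 2, 5, 8] / [3, 4, 7] / [6];  Q = [1, 3, 5, 6] / [2, 4, 8] / [7]
Final shape: (4, 3, 1).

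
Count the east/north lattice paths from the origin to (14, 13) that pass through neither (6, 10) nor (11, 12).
Number of paths = 14001340

Inclusion–exclusion. Total paths: C(27, 14) = 20058300. Through P₁: C(16, 6)·C(11, 8) = 1321320. Through P₂: C(23, 11)·C(4, 3) = 5408312. Since P₁ is strictly southwest of P₂, a monotone path through both must visit P₁ then P₂; paths through both = C(16, 6)·C(7, 5)·C(4, 3) = 672672. Avoid both = 20058300 − 1321320 − 5408312 + 672672 = 14001340.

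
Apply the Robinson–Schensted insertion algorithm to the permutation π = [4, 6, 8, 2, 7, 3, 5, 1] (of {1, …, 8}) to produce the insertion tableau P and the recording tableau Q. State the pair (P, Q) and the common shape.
P = [1, 3, 5] / [2, 6, 7] / [4] / [8];  Q = [1, 2, 3] / [4, 5, 7] / [6] / [8];  common shape = (3, 3, 1, 1)

Row-insert the values π_1, π_2, … into P one at a time, bumping the leftmost entry strictly greater than the inserted value down to the next row. The recording tableau Q records, in position (i, j), the step at which that cell was added to P.
  Insert 4 (step 1): P = [4];  Q = [1]
  Insert 6 (step 2): P = [4, 6];  Q = [1, 2]
  Insert 8 (step 3): P = [4, 6, 8];  Q = [1, 2, 3]
  Insert 2 (step 4): P = [2, 6, 8] / [4];  Q = [1, 2, 3] / [4]
  Insert 7 (step 5): P = [2, 6, 7] / [4, 8];  Q = [1, 2, 3] / [4, 5]
  Insert 3 (step 6): P = [2, 3, 7] / [4, 6] / [8];  Q = [1, 2, 3] / [4, 5] / [6]
  Insert 5 (step 7): P = [2, 3, 5] / [4, 6, 7] / [8];  Q = [1, 2, 3] / [4, 5, 7] / [6]
  Insert 1 (step 8): P = [1, 3, 5] / [2, 6, 7] / [4] / [8];  Q = [1, 2, 3] / [4, 5, 7] / [6] / [8]
Final shape: (3, 3, 1, 1).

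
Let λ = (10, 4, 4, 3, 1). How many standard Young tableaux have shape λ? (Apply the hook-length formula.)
# SYT of shape (10, 4, 4, 3, 1) = 581981400

Hook-length formula: f^λ = n! / Π hook(c), product over all cells c of the Young diagram. For λ = (10, 4, 4, 3, 1), n = 22 boxes. Hook lengths by row (left-to-right, top-to-bottom): [14, 12, 11, 9, 6, 5, 4, 3, 2, 1]; [7, 5, 4, 2]; [6, 4, 3, 1]; [4, 2, 1]; [1]. Product of hooks = 1931334451200. So f^λ = 22! / 1931334451200 = 1124000727777607680000 / 1931334451200 = 581981400.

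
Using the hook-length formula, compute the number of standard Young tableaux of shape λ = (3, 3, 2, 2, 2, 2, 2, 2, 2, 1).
# SYT of shape (3, 3, 2, 2, 2, 2, 2, 2, 2, 1) = 2351440

Hook-length formula: f^λ = n! / Π hook(c), product over all cells c of the Young diagram. For λ = (3, 3, 2, 2, 2, 2, 2, 2, 2, 1), n = 21 boxes. Hook lengths by row (left-to-right, top-to-bottom): [12, 10, 2]; [11, 9, 1]; [9, 7]; [8, 6]; [7, 5]; [6, 4]; [5, 3]; [4, 2]; [3, 1]; [1]. Product of hooks = 21727512576000. So f^λ = 21! / 21727512576000 = 51090942171709440000 / 21727512576000 = 2351440.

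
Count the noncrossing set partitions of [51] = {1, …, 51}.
C_51 = 7684785670514316385230816156

These noncrossing partitions are counted by the Catalan number C_n = (1/(n + 1)) · C(2n, n). For n = 51: C_51 = (1/52) · C(102, 51) = 399608854866744452032002440112/52 = 7684785670514316385230816156.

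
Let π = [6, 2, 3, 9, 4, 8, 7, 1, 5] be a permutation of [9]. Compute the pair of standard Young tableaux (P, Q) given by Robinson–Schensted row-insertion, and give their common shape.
P = [1, 3, 4, 5] / [2, 7] / [6, 8] / [9];  Q = [1, 3, 4, 6] / [2, 5] / [7, 9] / [8];  common shape = (4, 2, 2, 1)

Row-insert the values π_1, π_2, … into P one at a time, bumping the leftmost entry strictly greater than the inserted value down to the next row. The recording tableau Q records, in position (i, j), the step at which that cell was added to P.
  Insert 6 (step 1): P = [6];  Q = [1]
  Insert 2 (step 2): P = [2] / [6];  Q = [1] / [2]
  Insert 3 (step 3): P = [2, 3] / [6];  Q = [1, 3] / [2]
  Insert 9 (step 4): P = [2, 3, 9] / [6];  Q = [1, 3, 4] / [2]
  Insert 4 (step 5): P = [2, 3, 4] / [6, 9];  Q = [1, 3, 4] / [2, 5]
  Insert 8 (step 6): P = [2, 3, 4, 8] / [6, 9];  Q = [1, 3, 4, 6] / [2, 5]
  Insert 7 (step 7): P = [2, 3, 4, 7] / [6, 8] / [9];  Q = [1, 3, 4, 6] / [2, 5] / [7]
  Insert 1 (step 8): P = [1, 3, 4, 7] / [2, 8] / [6] / [9];  Q = [1, 3, 4, 6] / [2, 5] / [7] / [8]
  Insert 5 (step 9): P = [1, 3, 4, 5] / [2, 7] / [6, 8] / [9];  Q = [1, 3, 4, 6] / [2, 5] / [7, 9] / [8]
Final shape: (4, 2, 2, 1).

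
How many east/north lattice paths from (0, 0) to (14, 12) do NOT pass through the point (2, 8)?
Number of paths = 9575800

Total paths from (0, 0) to (14, 12): C(26, 14) = 9657700. Paths through (2, 8): (paths (0, 0) → (2, 8)) × (paths (2, 8) → (14, 12)) = C(10, 2) · C(16, 12) = 45 · 1820 = 81900. Avoidance count = 9657700 − 81900 = 9575800.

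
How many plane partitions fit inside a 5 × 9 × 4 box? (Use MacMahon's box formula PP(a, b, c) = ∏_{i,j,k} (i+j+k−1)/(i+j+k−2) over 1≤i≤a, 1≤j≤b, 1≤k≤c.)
PP(5, 9, 4) = 23029990984

Evaluate the triple product over i = 1..5, j = 1..9, k = 1..4. The factors are (2/1) · (3/2) · (4/3) · (5/4) · (3/2) · (4/3) · (5/4) · (6/5) · … (180 factors total). The numerators and denominators telescope so the product is an integer; carrying out the multiplication exactly gives PP(5, 9, 4) = 23029990984.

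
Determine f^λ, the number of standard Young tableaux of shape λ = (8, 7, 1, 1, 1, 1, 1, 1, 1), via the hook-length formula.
# SYT of shape (8, 7, 1, 1, 1, 1, 1, 1, 1) = 68590665

Hook-length formula: f^λ = n! / Π hook(c), product over all cells c of the Young diagram. For λ = (8, 7, 1, 1, 1, 1, 1, 1, 1), n = 22 boxes. Hook lengths by row (left-to-right, top-to-bottom): [16, 8, 7, 6, 5, 4, 3, 1]; [14, 6, 5, 4, 3, 2, 1]; [7]; [6]; [5]; [4]; [3]; [2]; [1]. Product of hooks = 16387080192000. So f^λ = 22! / 16387080192000 = 1124000727777607680000 / 16387080192000 = 68590665.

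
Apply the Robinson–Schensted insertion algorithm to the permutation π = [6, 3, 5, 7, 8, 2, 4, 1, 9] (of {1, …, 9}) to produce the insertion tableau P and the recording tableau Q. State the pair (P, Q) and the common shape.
P = [1, 4, 7, 8, 9] / [2, 5] / [3] / [6];  Q = [1, 3, 4, 5, 9] / [2, 7] / [6] / [8];  common shape = (5, 2, 1, 1)

Row-insert the values π_1, π_2, … into P one at a time, bumping the leftmost entry strictly greater than the inserted value down to the next row. The recording tableau Q records, in position (i, j), the step at which that cell was added to P.
  Insert 6 (step 1): P = [6];  Q = [1]
  Insert 3 (step 2): P = [3] / [6];  Q = [1] / [2]
  Insert 5 (step 3): P = [3, 5] / [6];  Q = [1, 3] / [2]
  Insert 7 (step 4): P = [3, 5, 7] / [6];  Q = [1, 3, 4] / [2]
  Insert 8 (step 5): P = [3, 5, 7, 8] / [6];  Q = [1, 3, 4, 5] / [2]
  Insert 2 (step 6): P = [2, 5, 7, 8] / [3] / [6];  Q = [1, 3, 4, 5] / [2] / [6]
  Insert 4 (step 7): P = [2, 4, 7, 8] / [3, 5] / [6];  Q = [1, 3, 4, 5] / [2, 7] / [6]
  Insert 1 (step 8): P = [1, 4, 7, 8] / [2, 5] / [3] / [6];  Q = [1, 3, 4, 5] / [2, 7] / [6] / [8]
  Insert 9 (step 9): P = [1, 4, 7, 8, 9] / [2, 5] / [3] / [6];  Q = [1, 3, 4, 5, 9] / [2, 7] / [6] / [8]
Final shape: (5, 2, 1, 1).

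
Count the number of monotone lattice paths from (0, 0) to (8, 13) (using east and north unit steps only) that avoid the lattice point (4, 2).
Number of paths = 183015

Total paths from (0, 0) to (8, 13): C(21, 8) = 203490. Paths through (4, 2): (paths (0, 0) → (4, 2)) × (paths (4, 2) → (8, 13)) = C(6, 4) · C(15, 4) = 15 · 1365 = 20475. Avoidance count = 203490 − 20475 = 183015.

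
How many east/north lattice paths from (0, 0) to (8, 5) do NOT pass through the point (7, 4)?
Number of paths = 627

Total paths from (0, 0) to (8, 5): C(13, 8) = 1287. Paths through (7, 4): (paths (0, 0) → (7, 4)) × (paths (7, 4) → (8, 5)) = C(11, 7) · C(2, 1) = 330 · 2 = 660. Avoidance count = 1287 − 660 = 627.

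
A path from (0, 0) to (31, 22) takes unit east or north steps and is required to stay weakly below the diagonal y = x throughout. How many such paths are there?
Number of paths = 144539291740025

By the reflection principle (André's argument), the number of monotone paths to (31, 22) with n ≤ m that never go above y = x is C(53, 31) − C(53, 32) = 462525733568080 − 317986441828055 = 144539291740025.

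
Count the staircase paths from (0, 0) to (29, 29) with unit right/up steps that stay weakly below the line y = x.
C_29 = 1002242216651368

These NE paths below the diagonal are counted by the Catalan number C_n = (1/(n + 1)) · C(2n, n). For n = 29: C_29 = (1/30) · C(58, 29) = 30067266499541040/30 = 1002242216651368.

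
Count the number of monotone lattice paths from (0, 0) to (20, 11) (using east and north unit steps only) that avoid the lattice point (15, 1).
Number of paths = 84624267

Total paths from (0, 0) to (20, 11): C(31, 20) = 84672315. Paths through (15, 1): (paths (0, 0) → (15, 1)) × (paths (15, 1) → (20, 11)) = C(16, 15) · C(15, 5) = 16 · 3003 = 48048. Avoidance count = 84672315 − 48048 = 84624267.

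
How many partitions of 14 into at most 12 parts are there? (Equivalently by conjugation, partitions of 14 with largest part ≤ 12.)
p(14, parts ≤ 12) = 133

Partitions of 14 with all parts ≤ 12: 12+2, 12+1+1, 11+3, 11+2+1, 11+1+1+1, 10+4, 10+3+1, 10+2+2, 10+2+1+1, 10+1+1+1+1, 9+5, 9+4+1, 9+3+2, 9+3+1+1, 9+2+2+1, 9+2+1+1+1, 9+1+1+1+1+1, 8+6, 8+5+1, 8+4+2, 8+4+1+1, 8+3+3, 8+3+2+1, 8+3+1+1+1, 8+2+2+2, 8+2+2+1+1, 8+2+1+1+1+1, 8+1+1+1+1+1+1, 7+7, 7+6+1, … (133 total). Count = 133.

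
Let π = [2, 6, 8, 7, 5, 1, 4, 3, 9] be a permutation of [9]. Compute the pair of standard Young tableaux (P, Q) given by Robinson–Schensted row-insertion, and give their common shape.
P = [1, 3, 7, 9] / [2, 4] / [5] / [6] / [8];  Q = [1, 2, 3, 9] / [4, 7] / [5] / [6] / [8];  common shape = (4, 2, 1, 1, 1)

Row-insert the values π_1, π_2, … into P one at a time, bumping the leftmost entry strictly greater than the inserted value down to the next row. The recording tableau Q records, in position (i, j), the step at which that cell was added to P.
  Insert 2 (step 1): P = [2];  Q = [1]
  Insert 6 (step 2): P = [2, 6];  Q = [1, 2]
  Insert 8 (step 3): P = [2, 6, 8];  Q = [1, 2, 3]
  Insert 7 (step 4): P = [2, 6, 7] / [8];  Q = [1, 2, 3] / [4]
  Insert 5 (step 5): P = [2, 5, 7] / [6] / [8];  Q = [1, 2, 3] / [4] / [5]
  Insert 1 (step 6): P = [1, 5, 7] / [2] / [6] / [8];  Q = [1, 2, 3] / [4] / [5] / [6]
  Insert 4 (step 7): P = [1, 4, 7] / [2, 5] / [6] / [8];  Q = [1, 2, 3] / [4, 7] / [5] / [6]
  Insert 3 (step 8): P = [1, 3, 7] / [2, 4] / [5] / [6] / [8];  Q = [1, 2, 3] / [4, 7] / [5] / [6] / [8]
  Insert 9 (step 9): P = [1, 3, 7, 9] / [2, 4] / [5] / [6] / [8];  Q = [1, 2, 3, 9] / [4, 7] / [5] / [6] / [8]
Final shape: (4, 2, 1, 1, 1).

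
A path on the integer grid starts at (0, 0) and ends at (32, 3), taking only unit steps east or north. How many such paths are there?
Number of paths = 6545

A monotone lattice path from (0, 0) to (32, 3) consists of 32 east steps and 3 north steps in some order, so it is determined by which 32 of the 35 steps are east. The count is C(35, 32) = 6545.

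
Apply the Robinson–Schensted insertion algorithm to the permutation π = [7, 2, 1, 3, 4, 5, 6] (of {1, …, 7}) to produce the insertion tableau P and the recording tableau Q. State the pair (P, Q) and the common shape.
P = [1, 3, 4, 5, 6] / [2] / [7];  Q = [1, 4, 5, 6, 7] / [2] / [3];  common shape = (5, 1, 1)

Row-insert the values π_1, π_2, … into P one at a time, bumping the leftmost entry strictly greater than the inserted value down to the next row. The recording tableau Q records, in position (i, j), the step at which that cell was added to P.
  Insert 7 (step 1): P = [7];  Q = [1]
  Insert 2 (step 2): P = [2] / [7];  Q = [1] / [2]
  Insert 1 (step 3): P = [1] / [2] / [7];  Q = [1] / [2] / [3]
  Insert 3 (step 4): P = [1, 3] / [2] / [7];  Q = [1, 4] / [2] / [3]
  Insert 4 (step 5): P = [1, 3, 4] / [2] / [7];  Q = [1, 4, 5] / [2] / [3]
  Insert 5 (step 6): P = [1, 3, 4, 5] / [2] / [7];  Q = [1, 4, 5, 6] / [2] / [3]
  Insert 6 (step 7): P = [1, 3, 4, 5, 6] / [2] / [7];  Q = [1, 4, 5, 6, 7] / [2] / [3]
Final shape: (5, 1, 1).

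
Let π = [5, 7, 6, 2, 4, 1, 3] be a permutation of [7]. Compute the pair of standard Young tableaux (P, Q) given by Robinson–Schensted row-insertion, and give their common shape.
P = [1, 3] / [2, 4] / [5, 6] / [7];  Q = [1, 2] / [3, 5] / [4, 7] / [6];  common shape = (2, 2, 2, 1)

Row-insert the values π_1, π_2, … into P one at a time, bumping the leftmost entry strictly greater than the inserted value down to the next row. The recording tableau Q records, in position (i, j), the step at which that cell was added to P.
  Insert 5 (step 1): P = [5];  Q = [1]
  Insert 7 (step 2): P = [5, 7];  Q = [1, 2]
  Insert 6 (step 3): P = [5, 6] / [7];  Q = [1, 2] / [3]
  Insert 2 (step 4): P = [2, 6] / [5] / [7];  Q = [1, 2] / [3] / [4]
  Insert 4 (step 5): P = [2, 4] / [5, 6] / [7];  Q = [1, 2] / [3, 5] / [4]
  Insert 1 (step 6): P = [1, 4] / [2, 6] / [5] / [7];  Q = [1, 2] / [3, 5] / [4] / [6]
  Insert 3 (step 7): P = [1, 3] / [2, 4] / [5, 6] / [7];  Q = [1, 2] / [3, 5] / [4, 7] / [6]
Final shape: (2, 2, 2, 1).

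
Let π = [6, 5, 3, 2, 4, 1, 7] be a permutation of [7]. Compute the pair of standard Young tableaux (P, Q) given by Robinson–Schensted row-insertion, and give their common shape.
P = [1, 4, 7] / [2] / [3] / [5] / [6];  Q = [1, 5, 7] / [2] / [3] / [4] / [6];  common shape = (3, 1, 1, 1, 1)

Row-insert the values π_1, π_2, … into P one at a time, bumping the leftmost entry strictly greater than the inserted value down to the next row. The recording tableau Q records, in position (i, j), the step at which that cell was added to P.
  Insert 6 (step 1): P = [6];  Q = [1]
  Insert 5 (step 2): P = [5] / [6];  Q = [1] / [2]
  Insert 3 (step 3): P = [3] / [5] / [6];  Q = [1] / [2] / [3]
  Insert 2 (step 4): P = [2] / [3] / [5] / [6];  Q = [1] / [2] / [3] / [4]
  Insert 4 (step 5): P = [2, 4] / [3] / [5] / [6];  Q = [1, 5] / [2] / [3] / [4]
  Insert 1 (step 6): P = [1, 4] / [2] / [3] / [5] / [6];  Q = [1, 5] / [2] / [3] / [4] / [6]
  Insert 7 (step 7): P = [1, 4, 7] / [2] / [3] / [5] / [6];  Q = [1, 5, 7] / [2] / [3] / [4] / [6]
Final shape: (3, 1, 1, 1, 1).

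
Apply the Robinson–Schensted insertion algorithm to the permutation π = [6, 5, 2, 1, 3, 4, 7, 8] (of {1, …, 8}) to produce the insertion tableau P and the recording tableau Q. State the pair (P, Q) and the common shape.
P = [1, 3, 4, 7, 8] / [2] / [5] / [6];  Q = [1, 5, 6, 7, 8] / [2] / [3] / [4];  common shape = (5, 1, 1, 1)

Row-insert the values π_1, π_2, … into P one at a time, bumping the leftmost entry strictly greater than the inserted value down to the next row. The recording tableau Q records, in position (i, j), the step at which that cell was added to P.
  Insert 6 (step 1): P = [6];  Q = [1]
  Insert 5 (step 2): P = [5] / [6];  Q = [1] / [2]
  Insert 2 (step 3): P = [2] / [5] / [6];  Q = [1] / [2] / [3]
  Insert 1 (step 4): P = [1] / [2] / [5] / [6];  Q = [1] / [2] / [3] / [4]
  Insert 3 (step 5): P = [1, 3] / [2] / [5] / [6];  Q = [1, 5] / [2] / [3] / [4]
  Insert 4 (step 6): P = [1, 3, 4] / [2] / [5] / [6];  Q = [1, 5, 6] / [2] / [3] / [4]
  Insert 7 (step 7): P = [1, 3, 4, 7] / [2] / [5] / [6];  Q = [1, 5, 6, 7] / [2] / [3] / [4]
  Insert 8 (step 8): P = [1, 3, 4, 7, 8] / [2] / [5] / [6];  Q = [1, 5, 6, 7, 8] / [2] / [3] / [4]
Final shape: (5, 1, 1, 1).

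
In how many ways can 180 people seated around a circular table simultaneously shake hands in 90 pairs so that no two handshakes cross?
C_90 = 1000134600800354781929399250536541864362461089950800

These noncrossing handshakes are counted by the Catalan number C_n = (1/(n + 1)) · C(2n, n). For n = 90: C_90 = (1/91) · C(180, 90) = 91012248672832285155575331798825309656983959185522800/91 = 1000134600800354781929399250536541864362461089950800.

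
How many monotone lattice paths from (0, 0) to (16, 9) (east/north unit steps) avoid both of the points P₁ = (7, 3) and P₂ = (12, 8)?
Number of paths = 963725

Inclusion–exclusion. Total paths: C(25, 16) = 2042975. Through P₁: C(10, 7)·C(15, 9) = 600600. Through P₂: C(20, 12)·C(5, 4) = 629850. Since P₁ is strictly southwest of P₂, a monotone path through both must visit P₁ then P₂; paths through both = C(10, 7)·C(10, 5)·C(5, 4) = 151200. Avoid both = 2042975 − 600600 − 629850 + 151200 = 963725.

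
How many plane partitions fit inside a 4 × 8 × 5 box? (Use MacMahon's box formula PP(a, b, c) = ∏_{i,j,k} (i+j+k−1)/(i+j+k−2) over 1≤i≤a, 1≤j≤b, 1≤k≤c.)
PP(4, 8, 5) = 4789851066

Evaluate the triple product over i = 1..4, j = 1..8, k = 1..5. The factors are (2/1) · (3/2) · (4/3) · (5/4) · (6/5) · (3/2) · (4/3) · (5/4) · … (160 factors total). The numerators and denominators telescope so the product is an integer; carrying out the multiplication exactly gives PP(4, 8, 5) = 4789851066.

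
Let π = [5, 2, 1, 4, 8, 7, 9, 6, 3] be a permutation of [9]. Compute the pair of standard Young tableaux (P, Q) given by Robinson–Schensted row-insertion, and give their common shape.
P = [1, 3, 6, 9] / [2, 4] / [5, 7] / [8];  Q = [1, 4, 5, 7] / [2, 6] / [3, 8] / [9];  common shape = (4, 2, 2, 1)

Row-insert the values π_1, π_2, … into P one at a time, bumping the leftmost entry strictly greater than the inserted value down to the next row. The recording tableau Q records, in position (i, j), the step at which that cell was added to P.
  Insert 5 (step 1): P = [5];  Q = [1]
  Insert 2 (step 2): P = [2] / [5];  Q = [1] / [2]
  Insert 1 (step 3): P = [1] / [2] / [5];  Q = [1] / [2] / [3]
  Insert 4 (step 4): P = [1, 4] / [2] / [5];  Q = [1, 4] / [2] / [3]
  Insert 8 (step 5): P = [1, 4, 8] / [2] / [5];  Q = [1, 4, 5] / [2] / [3]
  Insert 7 (step 6): P = [1, 4, 7] / [2, 8] / [5];  Q = [1, 4, 5] / [2, 6] / [3]
  Insert 9 (step 7): P = [1, 4, 7, 9] / [2, 8] / [5];  Q = [1, 4, 5, 7] / [2, 6] / [3]
  Insert 6 (step 8): P = [1, 4, 6, 9] / [2, 7] / [5, 8];  Q = [1, 4, 5, 7] / [2, 6] / [3, 8]
  Insert 3 (step 9): P = [1, 3, 6, 9] / [2, 4] / [5, 7] / [8];  Q = [1, 4, 5, 7] / [2, 6] / [3, 8] / [9]
Final shape: (4, 2, 2, 1).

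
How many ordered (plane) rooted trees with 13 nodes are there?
C_12 = 208012

These ordered rooted trees are counted by the Catalan number C_n = (1/(n + 1)) · C(2n, n). For n = 12: C_12 = (1/13) · C(24, 12) = 2704156/13 = 208012.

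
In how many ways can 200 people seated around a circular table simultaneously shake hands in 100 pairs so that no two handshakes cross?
C_100 = 896519947090131496687170070074100632420837521538745909320

These noncrossing handshakes are counted by the Catalan number C_n = (1/(n + 1)) · C(2n, n). For n = 100: C_100 = (1/101) · C(200, 100) = 90548514656103281165404177077484163874504589675413336841320/101 = 896519947090131496687170070074100632420837521538745909320.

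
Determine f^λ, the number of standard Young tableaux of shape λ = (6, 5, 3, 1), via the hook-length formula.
# SYT of shape (6, 5, 3, 1) = 128700

Hook-length formula: f^λ = n! / Π hook(c), product over all cells c of the Young diagram. For λ = (6, 5, 3, 1), n = 15 boxes. Hook lengths by row (left-to-right, top-to-bottom): [9, 7, 6, 4, 3, 1]; [7, 5, 4, 2, 1]; [4, 2, 1]; [1]. Product of hooks = 10160640. So f^λ = 15! / 10160640 = 1307674368000 / 10160640 = 128700.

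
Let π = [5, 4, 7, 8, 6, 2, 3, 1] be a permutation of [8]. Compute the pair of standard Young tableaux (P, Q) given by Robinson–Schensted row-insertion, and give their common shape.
P = [1, 3, 8] / [2, 6] / [4, 7] / [5];  Q = [1, 3, 4] / [2, 5] / [6, 7] / [8];  common shape = (3, 2, 2, 1)

Row-insert the values π_1, π_2, … into P one at a time, bumping the leftmost entry strictly greater than the inserted value down to the next row. The recording tableau Q records, in position (i, j), the step at which that cell was added to P.
  Insert 5 (step 1): P = [5];  Q = [1]
  Insert 4 (step 2): P = [4] / [5];  Q = [1] / [2]
  Insert 7 (step 3): P = [4, 7] / [5];  Q = [1, 3] / [2]
  Insert 8 (step 4): P = [4, 7, 8] / [5];  Q = [1, 3, 4] / [2]
  Insert 6 (step 5): P = [4, 6, 8] / [5, 7];  Q = [1, 3, 4] / [2, 5]
  Insert 2 (step 6): P = [2, 6, 8] / [4, 7] / [5];  Q = [1, 3, 4] / [2, 5] / [6]
  Insert 3 (step 7): P = [2, 3, 8] / [4, 6] / [5, 7];  Q = [1, 3, 4] / [2, 5] / [6, 7]
  Insert 1 (step 8): P = [1, 3, 8] / [2, 6] / [4, 7] / [5];  Q = [1, 3, 4] / [2, 5] / [6, 7] / [8]
Final shape: (3, 2, 2, 1).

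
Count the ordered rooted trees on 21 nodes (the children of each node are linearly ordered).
C_20 = 6564120420

These ordered rooted trees are counted by the Catalan number C_n = (1/(n + 1)) · C(2n, n). For n = 20: C_20 = (1/21) · C(40, 20) = 137846528820/21 = 6564120420.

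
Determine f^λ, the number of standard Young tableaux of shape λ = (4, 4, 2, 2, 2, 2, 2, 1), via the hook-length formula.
# SYT of shape (4, 4, 2, 2, 2, 2, 2, 1) = 4232592

Hook-length formula: f^λ = n! / Π hook(c), product over all cells c of the Young diagram. For λ = (4, 4, 2, 2, 2, 2, 2, 1), n = 19 boxes. Hook lengths by row (left-to-right, top-to-bottom): [11, 9, 3, 2]; [10, 8, 2, 1]; [7, 5]; [6, 4]; [5, 3]; [4, 2]; [3, 1]; [1]. Product of hooks = 28740096000. So f^λ = 19! / 28740096000 = 121645100408832000 / 28740096000 = 4232592.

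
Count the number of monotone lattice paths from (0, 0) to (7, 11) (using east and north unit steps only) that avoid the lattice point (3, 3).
Number of paths = 21924

Total paths from (0, 0) to (7, 11): C(18, 7) = 31824. Paths through (3, 3): (paths (0, 0) → (3, 3)) × (paths (3, 3) → (7, 11)) = C(6, 3) · C(12, 4) = 20 · 495 = 9900. Avoidance count = 31824 − 9900 = 21924.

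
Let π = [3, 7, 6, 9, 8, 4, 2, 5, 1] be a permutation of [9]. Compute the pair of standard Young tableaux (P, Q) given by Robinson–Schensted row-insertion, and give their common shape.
P = [1, 4, 5] / [2, 8] / [3, 9] / [6] / [7];  Q = [1, 2, 4] / [3, 5] / [6, 8] / [7] / [9];  common shape = (3, 2, 2, 1, 1)

Row-insert the values π_1, π_2, … into P one at a time, bumping the leftmost entry strictly greater than the inserted value down to the next row. The recording tableau Q records, in position (i, j), the step at which that cell was added to P.
  Insert 3 (step 1): P = [3];  Q = [1]
  Insert 7 (step 2): P = [3, 7];  Q = [1, 2]
  Insert 6 (step 3): P = [3, 6] / [7];  Q = [1, 2] / [3]
  Insert 9 (step 4): P = [3, 6, 9] / [7];  Q = [1, 2, 4] / [3]
  Insert 8 (step 5): P = [3, 6, 8] / [7, 9];  Q = [1, 2, 4] / [3, 5]
  Insert 4 (step 6): P = [3, 4, 8] / [6, 9] / [7];  Q = [1, 2, 4] / [3, 5] / [6]
  Insert 2 (step 7): P = [2, 4, 8] / [3, 9] / [6] / [7];  Q = [1, 2, 4] / [3, 5] / [6] / [7]
  Insert 5 (step 8): P = [2, 4, 5] / [3, 8] / [6, 9] / [7];  Q = [1, 2, 4] / [3, 5] / [6, 8] / [7]
  Insert 1 (step 9): P = [1, 4, 5] / [2, 8] / [3, 9] / [6] / [7];  Q = [1, 2, 4] / [3, 5] / [6, 8] / [7] / [9]
Final shape: (3, 2, 2, 1, 1).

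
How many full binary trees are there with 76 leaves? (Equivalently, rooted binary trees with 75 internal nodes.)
C_75 = 1221395654430378811828760722007962130791020

These full binary trees are counted by the Catalan number C_n = (1/(n + 1)) · C(2n, n). For n = 75: C_75 = (1/76) · C(150, 75) = 92826069736708789698985814872605121940117520/76 = 1221395654430378811828760722007962130791020.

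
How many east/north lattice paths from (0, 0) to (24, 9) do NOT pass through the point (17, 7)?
Number of paths = 26107356

Total paths from (0, 0) to (24, 9): C(33, 24) = 38567100. Paths through (17, 7): (paths (0, 0) → (17, 7)) × (paths (17, 7) → (24, 9)) = C(24, 17) · C(9, 7) = 346104 · 36 = 12459744. Avoidance count = 38567100 − 12459744 = 26107356.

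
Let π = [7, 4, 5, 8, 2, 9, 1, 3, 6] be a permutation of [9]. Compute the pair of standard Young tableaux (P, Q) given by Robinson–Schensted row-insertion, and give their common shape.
P = [1, 3, 6, 9] / [2, 5, 8] / [4] / [7];  Q = [1, 3, 4, 6] / [2, 8, 9] / [5] / [7];  common shape = (4, 3, 1, 1)

Row-insert the values π_1, π_2, … into P one at a time, bumping the leftmost entry strictly greater than the inserted value down to the next row. The recording tableau Q records, in position (i, j), the step at which that cell was added to P.
  Insert 7 (step 1): P = [7];  Q = [1]
  Insert 4 (step 2): P = [4] / [7];  Q = [1] / [2]
  Insert 5 (step 3): P = [4, 5] / [7];  Q = [1, 3] / [2]
  Insert 8 (step 4): P = [4, 5, 8] / [7];  Q = [1, 3, 4] / [2]
  Insert 2 (step 5): P = [2, 5, 8] / [4] / [7];  Q = [1, 3, 4] / [2] / [5]
  Insert 9 (step 6): P = [2, 5, 8, 9] / [4] / [7];  Q = [1, 3, 4, 6] / [2] / [5]
  Insert 1 (step 7): P = [1, 5, 8, 9] / [2] / [4] / [7];  Q = [1, 3, 4, 6] / [2] / [5] / [7]
  Insert 3 (step 8): P = [1, 3, 8, 9] / [2, 5] / [4] / [7];  Q = [1, 3, 4, 6] / [2, 8] / [5] / [7]
  Insert 6 (step 9): P = [1, 3, 6, 9] / [2, 5, 8] / [4] / [7];  Q = [1, 3, 4, 6] / [2, 8, 9] / [5] / [7]
Final shape: (4, 3, 1, 1).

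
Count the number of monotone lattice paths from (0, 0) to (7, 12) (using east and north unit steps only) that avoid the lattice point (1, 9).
Number of paths = 49548

Total paths from (0, 0) to (7, 12): C(19, 7) = 50388. Paths through (1, 9): (paths (0, 0) → (1, 9)) × (paths (1, 9) → (7, 12)) = C(10, 1) · C(9, 6) = 10 · 84 = 840. Avoidance count = 50388 − 840 = 49548.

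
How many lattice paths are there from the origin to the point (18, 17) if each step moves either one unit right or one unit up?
Number of paths = 4537567650

A monotone lattice path from (0, 0) to (18, 17) consists of 18 east steps and 17 north steps in some order, so it is determined by which 18 of the 35 steps are east. The count is C(35, 18) = 4537567650.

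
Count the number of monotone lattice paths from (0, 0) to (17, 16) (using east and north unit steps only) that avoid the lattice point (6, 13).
Number of paths = 1156927062

Total paths from (0, 0) to (17, 16): C(33, 17) = 1166803110. Paths through (6, 13): (paths (0, 0) → (6, 13)) × (paths (6, 13) → (17, 16)) = C(19, 6) · C(14, 11) = 27132 · 364 = 9876048. Avoidance count = 1166803110 − 9876048 = 1156927062.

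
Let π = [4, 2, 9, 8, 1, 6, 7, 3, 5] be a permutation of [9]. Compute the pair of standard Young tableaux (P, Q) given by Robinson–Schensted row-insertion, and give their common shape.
P = [1, 3, 5] / [2, 6, 7] / [4, 8] / [9];  Q = [1, 3, 7] / [2, 4, 9] / [5, 6] / [8];  common shape = (3, 3, 2, 1)

Row-insert the values π_1, π_2, … into P one at a time, bumping the leftmost entry strictly greater than the inserted value down to the next row. The recording tableau Q records, in position (i, j), the step at which that cell was added to P.
  Insert 4 (step 1): P = [4];  Q = [1]
  Insert 2 (step 2): P = [2] / [4];  Q = [1] / [2]
  Insert 9 (step 3): P = [2, 9] / [4];  Q = [1, 3] / [2]
  Insert 8 (step 4): P = [2, 8] / [4, 9];  Q = [1, 3] / [2, 4]
  Insert 1 (step 5): P = [1, 8] / [2, 9] / [4];  Q = [1, 3] / [2, 4] / [5]
  Insert 6 (step 6): P = [1, 6] / [2, 8] / [4, 9];  Q = [1, 3] / [2, 4] / [5, 6]
  Insert 7 (step 7): P = [1, 6, 7] / [2, 8] / [4, 9];  Q = [1, 3, 7] / [2, 4] / [5, 6]
  Insert 3 (step 8): P = [1, 3, 7] / [2, 6] / [4, 8] / [9];  Q = [1, 3, 7] / [2, 4] / [5, 6] / [8]
  Insert 5 (step 9): P = [1, 3, 5] / [2, 6, 7] / [4, 8] / [9];  Q = [1, 3, 7] / [2, 4, 9] / [5, 6] / [8]
Final shape: (3, 3, 2, 1).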